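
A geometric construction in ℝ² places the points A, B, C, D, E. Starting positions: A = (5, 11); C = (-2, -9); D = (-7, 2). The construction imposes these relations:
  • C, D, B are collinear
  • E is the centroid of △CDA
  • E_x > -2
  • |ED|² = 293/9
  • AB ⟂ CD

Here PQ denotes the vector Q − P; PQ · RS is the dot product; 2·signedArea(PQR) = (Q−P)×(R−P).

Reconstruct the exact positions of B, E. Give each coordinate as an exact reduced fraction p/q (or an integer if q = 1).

B = (-1217/146, 721/146)
E = (-4/3, 4/3)

1. B_x = -1217/146  [C, D, B are collinear ∩ AB ⟂ CD]
2. B_y = 721/146  [C, D, B are collinear ∩ AB ⟂ CD]
   → B = (-1217/146, 721/146)
3. E_x = -4/3  [E is the centroid of △CDA]
4. E_y = 4/3  [E is the centroid of △CDA]
   → E = (-4/3, 4/3)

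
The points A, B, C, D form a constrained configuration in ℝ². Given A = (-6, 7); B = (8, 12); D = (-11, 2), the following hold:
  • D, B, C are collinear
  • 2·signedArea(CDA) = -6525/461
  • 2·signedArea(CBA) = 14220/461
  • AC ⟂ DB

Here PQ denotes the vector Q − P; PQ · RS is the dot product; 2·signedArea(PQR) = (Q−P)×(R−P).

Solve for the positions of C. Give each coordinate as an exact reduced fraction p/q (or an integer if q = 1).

1. C_x = -2316/461  [D, B, C are collinear ∩ AC ⟂ DB]
2. C_y = 2372/461  [D, B, C are collinear ∩ AC ⟂ DB]
   → C = (-2316/461, 2372/461)

C = (-2316/461, 2372/461)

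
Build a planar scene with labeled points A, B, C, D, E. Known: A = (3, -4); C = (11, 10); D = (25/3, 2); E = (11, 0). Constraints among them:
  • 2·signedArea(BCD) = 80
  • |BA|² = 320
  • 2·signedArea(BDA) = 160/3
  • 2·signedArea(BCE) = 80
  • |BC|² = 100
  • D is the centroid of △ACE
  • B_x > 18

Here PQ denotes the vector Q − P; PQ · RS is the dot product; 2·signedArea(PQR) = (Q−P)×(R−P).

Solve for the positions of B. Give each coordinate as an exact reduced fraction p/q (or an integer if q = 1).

1. B_x = 19  [2·signedArea(BCE) = 80 ∩ 2·signedArea(BDA) = 160/3]
2. B_y = 4  [2·signedArea(BCE) = 80 ∩ 2·signedArea(BDA) = 160/3]
   → B = (19, 4)

B = (19, 4)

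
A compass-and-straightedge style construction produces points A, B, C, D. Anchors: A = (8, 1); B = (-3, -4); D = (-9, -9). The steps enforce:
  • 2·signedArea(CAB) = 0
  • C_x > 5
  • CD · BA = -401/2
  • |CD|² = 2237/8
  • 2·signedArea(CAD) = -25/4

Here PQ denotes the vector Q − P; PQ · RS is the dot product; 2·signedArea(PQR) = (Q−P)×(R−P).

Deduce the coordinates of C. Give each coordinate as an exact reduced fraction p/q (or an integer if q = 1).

1. C_x = 21/4  [2·signedArea(CAB) = 0 ∩ CD · BA = -401/2]
2. C_y = -1/4  [2·signedArea(CAB) = 0 ∩ CD · BA = -401/2]
   → C = (21/4, -1/4)

C = (21/4, -1/4)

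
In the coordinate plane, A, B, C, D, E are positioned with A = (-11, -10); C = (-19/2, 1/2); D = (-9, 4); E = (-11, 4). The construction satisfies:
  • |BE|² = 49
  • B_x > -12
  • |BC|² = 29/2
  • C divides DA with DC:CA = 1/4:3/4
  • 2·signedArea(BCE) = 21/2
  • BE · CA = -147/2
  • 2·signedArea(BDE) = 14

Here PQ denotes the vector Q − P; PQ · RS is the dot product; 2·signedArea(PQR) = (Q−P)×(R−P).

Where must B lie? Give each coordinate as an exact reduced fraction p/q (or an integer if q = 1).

1. B_x = -11  [BE · CA = -147/2 ∩ 2·signedArea(BCE) = 21/2]
2. B_y = -3  [BE · CA = -147/2 ∩ 2·signedArea(BCE) = 21/2]
   → B = (-11, -3)

B = (-11, -3)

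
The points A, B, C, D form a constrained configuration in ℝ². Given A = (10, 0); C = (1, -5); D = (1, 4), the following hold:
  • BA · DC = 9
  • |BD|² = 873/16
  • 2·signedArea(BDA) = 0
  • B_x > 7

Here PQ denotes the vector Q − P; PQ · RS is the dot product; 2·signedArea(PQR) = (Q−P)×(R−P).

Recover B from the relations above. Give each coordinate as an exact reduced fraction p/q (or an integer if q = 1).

B = (31/4, 1)

1. B_x = 31/4  [2·signedArea(BDA) = 0 ∩ BA · DC = 9]
2. B_y = 1  [2·signedArea(BDA) = 0 ∩ BA · DC = 9]
   → B = (31/4, 1)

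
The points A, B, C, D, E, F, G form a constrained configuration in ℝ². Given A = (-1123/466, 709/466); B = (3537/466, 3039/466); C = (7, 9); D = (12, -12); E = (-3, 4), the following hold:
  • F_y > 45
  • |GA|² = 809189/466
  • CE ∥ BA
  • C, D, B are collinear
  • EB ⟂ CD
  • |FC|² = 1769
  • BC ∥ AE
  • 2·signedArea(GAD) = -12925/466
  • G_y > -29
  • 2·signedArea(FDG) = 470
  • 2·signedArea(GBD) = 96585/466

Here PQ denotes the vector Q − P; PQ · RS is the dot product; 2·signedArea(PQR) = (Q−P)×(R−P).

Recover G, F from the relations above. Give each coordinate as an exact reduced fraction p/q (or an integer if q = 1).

F = (-13, 46)
G = (27, -28)

1. G_x = 27  [2·signedArea(GBD) = 96585/466 ∩ 2·signedArea(GAD) = -12925/466]
2. G_y = -28  [2·signedArea(GBD) = 96585/466 ∩ 2·signedArea(GAD) = -12925/466]
   → G = (27, -28)
3. F_x = -13  [line 16·x + 15·y + -482 = 0 ∩ |FC|² = 1769]
4. F_y = 46  [line 16·x + 15·y + -482 = 0 ∩ |FC|² = 1769]
   → F = (-13, 46)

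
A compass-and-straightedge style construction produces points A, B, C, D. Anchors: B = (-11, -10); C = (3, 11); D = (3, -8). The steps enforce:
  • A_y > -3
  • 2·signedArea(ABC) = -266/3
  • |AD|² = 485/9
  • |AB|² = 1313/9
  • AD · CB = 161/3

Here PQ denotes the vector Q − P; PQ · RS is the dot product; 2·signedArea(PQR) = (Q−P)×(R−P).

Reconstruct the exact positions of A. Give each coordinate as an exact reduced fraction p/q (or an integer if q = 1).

A = (-5/3, -7/3)

1. A_x = -5/3  [AD · CB = 161/3 ∩ 2·signedArea(ABC) = -266/3]
2. A_y = -7/3  [AD · CB = 161/3 ∩ 2·signedArea(ABC) = -266/3]
   → A = (-5/3, -7/3)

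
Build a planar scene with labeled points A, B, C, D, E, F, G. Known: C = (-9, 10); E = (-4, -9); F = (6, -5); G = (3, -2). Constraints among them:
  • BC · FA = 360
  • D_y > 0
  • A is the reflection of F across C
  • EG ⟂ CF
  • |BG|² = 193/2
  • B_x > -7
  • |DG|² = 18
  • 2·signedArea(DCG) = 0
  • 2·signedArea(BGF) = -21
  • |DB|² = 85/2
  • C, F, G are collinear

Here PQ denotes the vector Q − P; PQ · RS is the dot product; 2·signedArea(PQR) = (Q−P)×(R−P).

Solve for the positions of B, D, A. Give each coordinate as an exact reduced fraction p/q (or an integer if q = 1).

A = (-24, 25)
B = (-13/2, 1/2)
D = (0, 1)

1. D_x = 0  [line 12·x + 12·y + -12 = 0 ∩ |DG|² = 18]
2. D_y = 1  [line 12·x + 12·y + -12 = 0 ∩ |DG|² = 18]
   → D = (0, 1)
3. A_x = -24  [A is the reflection of F across C]
4. A_y = 25  [A is the reflection of F across C]
   → A = (-24, 25)
5. B_x = -13/2  [2·signedArea(BGF) = -21 ∩ BC · FA = 360]
6. B_y = 1/2  [2·signedArea(BGF) = -21 ∩ BC · FA = 360]
   → B = (-13/2, 1/2)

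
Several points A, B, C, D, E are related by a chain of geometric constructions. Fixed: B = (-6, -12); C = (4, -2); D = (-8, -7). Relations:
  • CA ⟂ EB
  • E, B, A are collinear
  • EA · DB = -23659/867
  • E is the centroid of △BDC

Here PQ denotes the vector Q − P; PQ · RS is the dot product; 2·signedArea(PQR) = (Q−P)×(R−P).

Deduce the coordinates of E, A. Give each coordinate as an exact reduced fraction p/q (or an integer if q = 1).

1. E_x = -10/3  [E is the centroid of △BDC]
2. E_y = -7  [E is the centroid of △BDC]
   → E = (-10/3, -7)
3. A_x = 106/289  [E, B, A are collinear ∩ CA ⟂ EB]
4. A_y = -18/289  [E, B, A are collinear ∩ CA ⟂ EB]
   → A = (106/289, -18/289)

A = (106/289, -18/289)
E = (-10/3, -7)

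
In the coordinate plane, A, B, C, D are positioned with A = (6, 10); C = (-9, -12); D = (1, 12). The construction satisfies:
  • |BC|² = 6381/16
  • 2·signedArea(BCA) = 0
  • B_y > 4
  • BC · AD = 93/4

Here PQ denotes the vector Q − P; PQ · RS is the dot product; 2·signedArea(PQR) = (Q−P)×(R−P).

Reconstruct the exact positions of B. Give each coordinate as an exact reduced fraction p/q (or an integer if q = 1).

1. B_x = 9/4  [2·signedArea(BCA) = 0 ∩ BC · AD = 93/4]
2. B_y = 9/2  [2·signedArea(BCA) = 0 ∩ BC · AD = 93/4]
   → B = (9/4, 9/2)

B = (9/4, 9/2)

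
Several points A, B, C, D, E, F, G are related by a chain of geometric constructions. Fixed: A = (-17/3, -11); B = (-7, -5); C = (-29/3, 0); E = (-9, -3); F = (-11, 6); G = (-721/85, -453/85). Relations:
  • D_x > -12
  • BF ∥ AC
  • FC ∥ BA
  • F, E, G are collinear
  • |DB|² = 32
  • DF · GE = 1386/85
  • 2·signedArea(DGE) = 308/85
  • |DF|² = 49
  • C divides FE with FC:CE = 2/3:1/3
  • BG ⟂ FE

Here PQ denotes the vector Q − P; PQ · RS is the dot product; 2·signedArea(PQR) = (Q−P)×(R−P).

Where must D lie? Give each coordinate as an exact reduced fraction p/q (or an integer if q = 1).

1. D_x = -11  [DF · GE = 1386/85 ∩ 2·signedArea(DGE) = 308/85]
2. D_y = -1  [DF · GE = 1386/85 ∩ 2·signedArea(DGE) = 308/85]
   → D = (-11, -1)

D = (-11, -1)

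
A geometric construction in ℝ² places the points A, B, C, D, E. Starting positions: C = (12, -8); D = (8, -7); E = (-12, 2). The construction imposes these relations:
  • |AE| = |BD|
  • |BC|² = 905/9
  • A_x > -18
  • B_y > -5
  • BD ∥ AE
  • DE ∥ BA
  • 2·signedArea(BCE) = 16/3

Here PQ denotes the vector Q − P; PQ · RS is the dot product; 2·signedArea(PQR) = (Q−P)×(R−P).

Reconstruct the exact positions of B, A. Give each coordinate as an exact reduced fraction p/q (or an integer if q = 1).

A = (-52/3, 14/3)
B = (8/3, -13/3)

1. B_x = 8/3  [line -10·x + -24·y + -232/3 = 0 ∩ |BC|² = 905/9]
2. B_y = -13/3  [line -10·x + -24·y + -232/3 = 0 ∩ |BC|² = 905/9]
   → B = (8/3, -13/3)
3. A_x = -52/3  [BD ∥ AE ∩ DE ∥ BA]
4. A_y = 14/3  [BD ∥ AE ∩ DE ∥ BA]
   → A = (-52/3, 14/3)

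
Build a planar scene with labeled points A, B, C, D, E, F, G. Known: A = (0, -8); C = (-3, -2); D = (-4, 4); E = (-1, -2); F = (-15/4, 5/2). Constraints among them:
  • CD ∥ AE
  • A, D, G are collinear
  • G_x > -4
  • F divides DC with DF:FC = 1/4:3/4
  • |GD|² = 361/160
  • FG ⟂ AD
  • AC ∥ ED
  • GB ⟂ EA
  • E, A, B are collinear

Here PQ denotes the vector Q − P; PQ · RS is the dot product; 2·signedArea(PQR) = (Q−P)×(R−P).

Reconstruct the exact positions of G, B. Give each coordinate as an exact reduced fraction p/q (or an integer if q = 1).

B = (-2679/1480, 2117/740)
G = (-141/40, 103/40)

1. G_x = -141/40  [A, D, G are collinear ∩ FG ⟂ AD]
2. G_y = 103/40  [A, D, G are collinear ∩ FG ⟂ AD]
   → G = (-141/40, 103/40)
3. B_x = -2679/1480  [E, A, B are collinear ∩ GB ⟂ EA]
4. B_y = 2117/740  [E, A, B are collinear ∩ GB ⟂ EA]
   → B = (-2679/1480, 2117/740)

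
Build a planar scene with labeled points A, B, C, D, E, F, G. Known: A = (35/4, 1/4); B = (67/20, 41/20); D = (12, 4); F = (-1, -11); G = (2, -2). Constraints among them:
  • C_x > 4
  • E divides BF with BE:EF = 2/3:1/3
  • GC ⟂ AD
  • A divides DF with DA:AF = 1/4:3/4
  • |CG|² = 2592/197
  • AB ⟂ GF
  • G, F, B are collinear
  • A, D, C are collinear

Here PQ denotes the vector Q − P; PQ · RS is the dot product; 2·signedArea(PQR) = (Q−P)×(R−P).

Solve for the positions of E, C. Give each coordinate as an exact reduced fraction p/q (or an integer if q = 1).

1. E_x = 9/20  [E divides BF with BE:EF = 2/3:1/3]
2. E_y = -133/20  [E divides BF with BE:EF = 2/3:1/3]
   → E = (9/20, -133/20)
3. C_x = 934/197  [A, D, C are collinear ∩ GC ⟂ AD]
4. C_y = -862/197  [A, D, C are collinear ∩ GC ⟂ AD]
   → C = (934/197, -862/197)

C = (934/197, -862/197)
E = (9/20, -133/20)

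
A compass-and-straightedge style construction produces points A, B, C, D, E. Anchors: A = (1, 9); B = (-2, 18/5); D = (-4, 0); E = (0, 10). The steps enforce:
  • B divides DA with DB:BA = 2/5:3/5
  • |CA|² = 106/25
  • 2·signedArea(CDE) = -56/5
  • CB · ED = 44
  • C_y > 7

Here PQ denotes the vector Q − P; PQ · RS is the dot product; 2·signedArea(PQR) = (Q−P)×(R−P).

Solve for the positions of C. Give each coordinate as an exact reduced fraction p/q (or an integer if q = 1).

1. C_x = 0  [2·signedArea(CDE) = -56/5 ∩ CB · ED = 44]
2. C_y = 36/5  [2·signedArea(CDE) = -56/5 ∩ CB · ED = 44]
   → C = (0, 36/5)

C = (0, 36/5)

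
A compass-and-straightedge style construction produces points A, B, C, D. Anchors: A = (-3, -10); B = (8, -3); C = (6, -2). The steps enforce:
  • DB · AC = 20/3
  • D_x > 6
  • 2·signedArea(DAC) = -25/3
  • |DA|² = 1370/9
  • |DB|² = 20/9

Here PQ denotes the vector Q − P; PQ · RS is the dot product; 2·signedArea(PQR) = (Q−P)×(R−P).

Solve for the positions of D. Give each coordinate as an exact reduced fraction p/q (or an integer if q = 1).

1. D_x = 20/3  [DB · AC = 20/3 ∩ 2·signedArea(DAC) = -25/3]
2. D_y = -7/3  [DB · AC = 20/3 ∩ 2·signedArea(DAC) = -25/3]
   → D = (20/3, -7/3)

D = (20/3, -7/3)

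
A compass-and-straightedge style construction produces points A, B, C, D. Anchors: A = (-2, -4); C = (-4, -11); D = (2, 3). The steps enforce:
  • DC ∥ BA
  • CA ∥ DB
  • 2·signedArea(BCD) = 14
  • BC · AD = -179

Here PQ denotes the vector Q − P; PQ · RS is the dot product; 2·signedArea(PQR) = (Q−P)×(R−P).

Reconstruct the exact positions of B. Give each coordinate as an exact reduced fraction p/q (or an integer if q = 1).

B = (4, 10)

1. B_x = 4  [DC ∥ BA ∩ CA ∥ DB]
2. B_y = 10  [DC ∥ BA ∩ CA ∥ DB]
   → B = (4, 10)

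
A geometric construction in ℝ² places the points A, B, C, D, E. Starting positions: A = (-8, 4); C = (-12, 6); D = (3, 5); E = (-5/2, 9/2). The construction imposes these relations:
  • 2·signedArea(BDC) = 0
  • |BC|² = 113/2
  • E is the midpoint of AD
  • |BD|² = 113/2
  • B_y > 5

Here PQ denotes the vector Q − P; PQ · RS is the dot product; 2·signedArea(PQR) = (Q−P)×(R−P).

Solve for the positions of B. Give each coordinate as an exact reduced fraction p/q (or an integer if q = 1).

B = (-9/2, 11/2)

1. B_x = -9/2  [line -1·x + -15·y + 78 = 0 ∩ |BD|² = 113/2]
2. B_y = 11/2  [line -1·x + -15·y + 78 = 0 ∩ |BD|² = 113/2]
   → B = (-9/2, 11/2)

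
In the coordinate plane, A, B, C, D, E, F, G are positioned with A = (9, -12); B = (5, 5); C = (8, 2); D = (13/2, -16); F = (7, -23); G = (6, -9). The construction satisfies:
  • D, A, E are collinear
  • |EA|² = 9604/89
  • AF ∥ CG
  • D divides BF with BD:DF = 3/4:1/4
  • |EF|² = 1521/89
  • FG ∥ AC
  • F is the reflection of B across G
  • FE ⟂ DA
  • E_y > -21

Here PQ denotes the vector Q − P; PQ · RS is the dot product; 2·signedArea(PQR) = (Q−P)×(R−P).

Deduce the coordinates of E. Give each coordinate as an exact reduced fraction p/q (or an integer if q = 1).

E = (311/89, -1852/89)

1. E_x = 311/89  [D, A, E are collinear ∩ FE ⟂ DA]
2. E_y = -1852/89  [D, A, E are collinear ∩ FE ⟂ DA]
   → E = (311/89, -1852/89)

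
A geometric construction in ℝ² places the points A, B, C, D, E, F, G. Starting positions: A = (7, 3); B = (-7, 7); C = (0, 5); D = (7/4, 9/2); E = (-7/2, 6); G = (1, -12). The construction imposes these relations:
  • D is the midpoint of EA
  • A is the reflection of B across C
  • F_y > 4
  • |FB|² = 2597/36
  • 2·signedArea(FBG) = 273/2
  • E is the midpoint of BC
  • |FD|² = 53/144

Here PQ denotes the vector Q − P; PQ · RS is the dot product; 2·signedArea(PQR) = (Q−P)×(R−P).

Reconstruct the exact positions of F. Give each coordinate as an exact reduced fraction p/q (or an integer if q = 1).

F = (7/6, 14/3)

1. F_x = 7/6  [line 19·x + 8·y + -119/2 = 0 ∩ |FD|² = 53/144]
2. F_y = 14/3  [line 19·x + 8·y + -119/2 = 0 ∩ |FD|² = 53/144]
   → F = (7/6, 14/3)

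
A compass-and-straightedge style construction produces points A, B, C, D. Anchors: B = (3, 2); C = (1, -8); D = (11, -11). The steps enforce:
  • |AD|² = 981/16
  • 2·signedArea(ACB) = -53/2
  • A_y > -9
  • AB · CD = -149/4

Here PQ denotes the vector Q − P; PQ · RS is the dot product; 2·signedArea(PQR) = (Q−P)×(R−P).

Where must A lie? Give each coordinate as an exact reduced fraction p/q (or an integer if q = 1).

A = (7/2, -35/4)

1. A_x = 7/2  [2·signedArea(ACB) = -53/2 ∩ AB · CD = -149/4]
2. A_y = -35/4  [2·signedArea(ACB) = -53/2 ∩ AB · CD = -149/4]
   → A = (7/2, -35/4)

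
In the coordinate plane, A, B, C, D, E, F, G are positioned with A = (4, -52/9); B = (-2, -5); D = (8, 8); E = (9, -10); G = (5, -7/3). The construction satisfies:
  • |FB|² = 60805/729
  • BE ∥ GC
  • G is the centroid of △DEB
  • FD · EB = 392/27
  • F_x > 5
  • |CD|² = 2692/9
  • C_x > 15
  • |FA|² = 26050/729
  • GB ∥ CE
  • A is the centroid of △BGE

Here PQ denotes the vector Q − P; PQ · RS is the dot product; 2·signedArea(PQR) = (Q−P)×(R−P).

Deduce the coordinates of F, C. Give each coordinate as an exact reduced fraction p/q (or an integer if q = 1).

C = (16, -22/3)
F = (17/3, -1/27)

1. F_x = 17/3  [line 11·x + -5·y + -1688/27 = 0 ∩ |FA|² = 26050/729]
2. F_y = -1/27  [line 11·x + -5·y + -1688/27 = 0 ∩ |FA|² = 26050/729]
   → F = (17/3, -1/27)
3. C_x = 16  [GB ∥ CE ∩ BE ∥ GC]
4. C_y = -22/3  [GB ∥ CE ∩ BE ∥ GC]
   → C = (16, -22/3)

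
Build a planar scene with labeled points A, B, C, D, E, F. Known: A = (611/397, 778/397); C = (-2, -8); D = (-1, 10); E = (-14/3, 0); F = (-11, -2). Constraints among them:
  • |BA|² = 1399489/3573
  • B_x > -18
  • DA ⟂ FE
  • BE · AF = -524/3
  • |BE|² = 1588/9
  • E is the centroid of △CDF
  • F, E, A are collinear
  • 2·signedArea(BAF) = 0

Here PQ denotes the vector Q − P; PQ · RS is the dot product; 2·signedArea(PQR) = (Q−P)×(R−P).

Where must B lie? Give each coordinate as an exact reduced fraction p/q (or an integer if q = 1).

B = (-52/3, -4)

1. B_x = -52/3  [2·signedArea(BAF) = 0 ∩ BE · AF = -524/3]
2. B_y = -4  [2·signedArea(BAF) = 0 ∩ BE · AF = -524/3]
   → B = (-52/3, -4)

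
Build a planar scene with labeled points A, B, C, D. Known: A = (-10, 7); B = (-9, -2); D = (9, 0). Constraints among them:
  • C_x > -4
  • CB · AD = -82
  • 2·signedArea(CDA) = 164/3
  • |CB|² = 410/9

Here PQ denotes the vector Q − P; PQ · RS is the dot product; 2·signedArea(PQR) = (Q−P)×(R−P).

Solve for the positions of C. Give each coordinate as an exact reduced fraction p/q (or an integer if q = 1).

1. C_x = -10/3  [CB · AD = -82 ∩ 2·signedArea(CDA) = 164/3]
2. C_y = 5/3  [CB · AD = -82 ∩ 2·signedArea(CDA) = 164/3]
   → C = (-10/3, 5/3)

C = (-10/3, 5/3)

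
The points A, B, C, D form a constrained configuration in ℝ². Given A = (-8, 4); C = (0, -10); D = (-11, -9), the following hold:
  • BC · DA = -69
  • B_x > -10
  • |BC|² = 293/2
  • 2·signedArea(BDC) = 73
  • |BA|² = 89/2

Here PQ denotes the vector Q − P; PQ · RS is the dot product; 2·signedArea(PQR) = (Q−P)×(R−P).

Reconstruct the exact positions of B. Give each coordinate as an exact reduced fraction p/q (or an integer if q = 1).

B = (-19/2, -5/2)

1. B_x = -19/2  [BC · DA = -69 ∩ 2·signedArea(BDC) = 73]
2. B_y = -5/2  [BC · DA = -69 ∩ 2·signedArea(BDC) = 73]
   → B = (-19/2, -5/2)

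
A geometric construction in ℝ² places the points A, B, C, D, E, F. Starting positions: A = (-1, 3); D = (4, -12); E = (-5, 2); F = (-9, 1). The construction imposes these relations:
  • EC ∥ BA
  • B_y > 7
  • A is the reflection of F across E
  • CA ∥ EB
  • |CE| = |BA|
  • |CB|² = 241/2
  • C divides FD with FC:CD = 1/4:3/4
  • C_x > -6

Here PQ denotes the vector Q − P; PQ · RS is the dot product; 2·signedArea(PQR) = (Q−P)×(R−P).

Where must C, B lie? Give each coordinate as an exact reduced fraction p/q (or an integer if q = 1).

B = (-1/4, 29/4)
C = (-23/4, -9/4)

1. C_x = -23/4  [C divides FD with FC:CD = 1/4:3/4]
2. C_y = -9/4  [C divides FD with FC:CD = 1/4:3/4]
   → C = (-23/4, -9/4)
3. B_x = -1/4  [EC ∥ BA ∩ CA ∥ EB]
4. B_y = 29/4  [EC ∥ BA ∩ CA ∥ EB]
   → B = (-1/4, 29/4)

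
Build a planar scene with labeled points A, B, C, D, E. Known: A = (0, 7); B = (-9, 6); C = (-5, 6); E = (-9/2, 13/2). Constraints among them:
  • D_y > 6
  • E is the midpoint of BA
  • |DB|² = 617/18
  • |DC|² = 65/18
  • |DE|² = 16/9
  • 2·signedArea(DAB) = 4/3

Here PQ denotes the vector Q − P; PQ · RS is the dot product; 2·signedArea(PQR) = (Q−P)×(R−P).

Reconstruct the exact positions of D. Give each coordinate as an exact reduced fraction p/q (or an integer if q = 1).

1. D_x = -19/6  [line 1·x + -9·y + 185/3 = 0 ∩ |DB|² = 617/18]
2. D_y = 13/2  [line 1·x + -9·y + 185/3 = 0 ∩ |DB|² = 617/18]
   → D = (-19/6, 13/2)

D = (-19/6, 13/2)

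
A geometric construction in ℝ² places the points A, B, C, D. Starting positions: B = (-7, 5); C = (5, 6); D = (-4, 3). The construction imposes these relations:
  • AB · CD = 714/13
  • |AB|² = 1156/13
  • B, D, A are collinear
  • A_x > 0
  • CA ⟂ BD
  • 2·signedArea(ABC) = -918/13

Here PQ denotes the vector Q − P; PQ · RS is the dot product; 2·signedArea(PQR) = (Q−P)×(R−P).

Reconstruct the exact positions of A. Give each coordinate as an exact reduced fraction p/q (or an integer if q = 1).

1. A_x = 11/13  [B, D, A are collinear ∩ CA ⟂ BD]
2. A_y = -3/13  [B, D, A are collinear ∩ CA ⟂ BD]
   → A = (11/13, -3/13)

A = (11/13, -3/13)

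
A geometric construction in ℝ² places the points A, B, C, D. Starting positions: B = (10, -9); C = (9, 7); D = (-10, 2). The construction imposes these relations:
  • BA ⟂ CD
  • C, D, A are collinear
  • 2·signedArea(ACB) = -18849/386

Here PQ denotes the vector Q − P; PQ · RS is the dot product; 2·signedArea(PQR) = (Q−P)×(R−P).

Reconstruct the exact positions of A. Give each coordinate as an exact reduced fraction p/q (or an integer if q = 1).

A = (2315/386, 2397/386)

1. A_x = 2315/386  [C, D, A are collinear ∩ BA ⟂ CD]
2. A_y = 2397/386  [C, D, A are collinear ∩ BA ⟂ CD]
   → A = (2315/386, 2397/386)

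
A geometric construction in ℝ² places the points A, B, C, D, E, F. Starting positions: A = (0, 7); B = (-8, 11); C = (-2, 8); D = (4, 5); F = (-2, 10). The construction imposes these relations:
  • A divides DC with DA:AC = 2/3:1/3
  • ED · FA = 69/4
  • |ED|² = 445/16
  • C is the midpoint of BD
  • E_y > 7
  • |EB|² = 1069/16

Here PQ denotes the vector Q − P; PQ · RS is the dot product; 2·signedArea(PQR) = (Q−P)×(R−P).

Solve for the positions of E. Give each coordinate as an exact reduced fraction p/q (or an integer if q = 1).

1. E_x = -1/2  [line -2·x + 3·y + -97/4 = 0 ∩ |EB|² = 1069/16]
2. E_y = 31/4  [line -2·x + 3·y + -97/4 = 0 ∩ |EB|² = 1069/16]
   → E = (-1/2, 31/4)

E = (-1/2, 31/4)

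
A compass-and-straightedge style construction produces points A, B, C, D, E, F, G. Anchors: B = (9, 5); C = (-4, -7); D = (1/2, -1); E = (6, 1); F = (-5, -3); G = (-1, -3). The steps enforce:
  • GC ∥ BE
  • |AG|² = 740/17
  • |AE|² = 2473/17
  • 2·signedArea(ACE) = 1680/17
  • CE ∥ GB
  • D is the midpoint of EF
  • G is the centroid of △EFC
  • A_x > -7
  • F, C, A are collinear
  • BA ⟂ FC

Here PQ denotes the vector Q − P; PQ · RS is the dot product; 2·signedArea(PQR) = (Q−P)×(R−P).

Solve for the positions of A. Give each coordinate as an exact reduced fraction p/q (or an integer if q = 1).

1. A_x = -103/17  [F, C, A are collinear ∩ BA ⟂ FC]
2. A_y = 21/17  [F, C, A are collinear ∩ BA ⟂ FC]
   → A = (-103/17, 21/17)

A = (-103/17, 21/17)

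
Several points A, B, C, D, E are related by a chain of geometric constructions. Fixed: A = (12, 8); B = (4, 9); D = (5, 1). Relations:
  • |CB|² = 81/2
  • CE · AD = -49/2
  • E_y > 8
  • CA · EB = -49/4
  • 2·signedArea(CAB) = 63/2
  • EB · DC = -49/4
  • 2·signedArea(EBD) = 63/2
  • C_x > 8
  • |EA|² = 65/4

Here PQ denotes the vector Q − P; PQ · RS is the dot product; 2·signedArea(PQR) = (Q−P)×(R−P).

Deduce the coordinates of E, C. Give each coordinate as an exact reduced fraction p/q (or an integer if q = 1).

C = (17/2, 9/2)
E = (8, 17/2)

1. E_x = 8  [line 8·x + 1·y + -145/2 = 0 ∩ |EA|² = 65/4]
2. E_y = 17/2  [line 8·x + 1·y + -145/2 = 0 ∩ |EA|² = 65/4]
   → E = (8, 17/2)
3. C_x = 17/2  [EB · DC = -49/4 ∩ 2·signedArea(CAB) = 63/2]
4. C_y = 9/2  [EB · DC = -49/4 ∩ 2·signedArea(CAB) = 63/2]
   → C = (17/2, 9/2)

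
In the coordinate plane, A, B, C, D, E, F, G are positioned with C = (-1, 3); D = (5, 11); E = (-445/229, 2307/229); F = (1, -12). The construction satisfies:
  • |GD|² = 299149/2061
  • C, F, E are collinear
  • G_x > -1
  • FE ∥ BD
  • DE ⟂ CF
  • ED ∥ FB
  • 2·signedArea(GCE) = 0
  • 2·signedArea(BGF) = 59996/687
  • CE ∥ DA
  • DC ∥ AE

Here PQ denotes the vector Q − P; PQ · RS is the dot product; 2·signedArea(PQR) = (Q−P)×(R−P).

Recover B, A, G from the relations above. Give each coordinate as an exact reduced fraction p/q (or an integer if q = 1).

1. B_x = 1819/229  [FE ∥ BD ∩ ED ∥ FB]
2. B_y = -2536/229  [FE ∥ BD ∩ ED ∥ FB]
   → B = (1819/229, -2536/229)
3. A_x = 929/229  [DC ∥ AE ∩ CE ∥ DA]
4. A_y = 4139/229  [DC ∥ AE ∩ CE ∥ DA]
   → A = (929/229, 4139/229)
5. G_x = -445/687  [2·signedArea(GCE) = 0 ∩ 2·signedArea(BGF) = 59996/687]
6. G_y = 82/229  [2·signedArea(GCE) = 0 ∩ 2·signedArea(BGF) = 59996/687]
   → G = (-445/687, 82/229)

A = (929/229, 4139/229)
B = (1819/229, -2536/229)
G = (-445/687, 82/229)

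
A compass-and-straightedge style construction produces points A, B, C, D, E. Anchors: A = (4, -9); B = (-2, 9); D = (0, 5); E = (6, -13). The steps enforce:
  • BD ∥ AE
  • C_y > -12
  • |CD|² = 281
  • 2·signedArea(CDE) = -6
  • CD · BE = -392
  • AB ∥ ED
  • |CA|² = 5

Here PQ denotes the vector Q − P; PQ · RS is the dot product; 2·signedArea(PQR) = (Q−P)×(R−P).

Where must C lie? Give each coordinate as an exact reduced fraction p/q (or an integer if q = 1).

1. C_x = 5  [CD · BE = -392 ∩ 2·signedArea(CDE) = -6]
2. C_y = -11  [CD · BE = -392 ∩ 2·signedArea(CDE) = -6]
   → C = (5, -11)

C = (5, -11)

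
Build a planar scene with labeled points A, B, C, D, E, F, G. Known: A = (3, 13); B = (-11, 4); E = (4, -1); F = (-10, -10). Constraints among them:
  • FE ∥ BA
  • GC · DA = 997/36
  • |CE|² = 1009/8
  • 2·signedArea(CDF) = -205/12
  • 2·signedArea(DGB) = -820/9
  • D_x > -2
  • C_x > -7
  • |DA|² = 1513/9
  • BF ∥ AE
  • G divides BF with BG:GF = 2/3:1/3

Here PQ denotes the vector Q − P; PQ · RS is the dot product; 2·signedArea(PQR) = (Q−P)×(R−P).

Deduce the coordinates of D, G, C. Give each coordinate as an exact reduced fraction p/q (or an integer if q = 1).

1. G_x = -31/3  [G divides BF with BG:GF = 2/3:1/3]
2. G_y = -16/3  [G divides BF with BG:GF = 2/3:1/3]
   → G = (-31/3, -16/3)
3. D_x = -1  [line -28/3·x + -2/3·y + -80/9 = 0 ∩ |DA|² = 1513/9]
4. D_y = 2/3  [line -28/3·x + -2/3·y + -80/9 = 0 ∩ |DA|² = 1513/9]
   → D = (-1, 2/3)
5. C_x = -27/4  [2·signedArea(CDF) = -205/12 ∩ GC · DA = 997/36]
6. C_y = -17/4  [2·signedArea(CDF) = -205/12 ∩ GC · DA = 997/36]
   → C = (-27/4, -17/4)

C = (-27/4, -17/4)
D = (-1, 2/3)
G = (-31/3, -16/3)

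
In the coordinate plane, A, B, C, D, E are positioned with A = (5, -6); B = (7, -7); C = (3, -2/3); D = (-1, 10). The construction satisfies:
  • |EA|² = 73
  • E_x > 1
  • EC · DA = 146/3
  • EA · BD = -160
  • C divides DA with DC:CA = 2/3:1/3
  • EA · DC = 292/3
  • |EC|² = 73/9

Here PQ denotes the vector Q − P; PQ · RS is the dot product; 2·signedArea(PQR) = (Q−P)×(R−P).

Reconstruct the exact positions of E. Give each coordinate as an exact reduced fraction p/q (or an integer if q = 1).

E = (2, 2)

1. E_x = 2  [EC · DA = 146/3 ∩ EA · BD = -160]
2. E_y = 2  [EC · DA = 146/3 ∩ EA · BD = -160]
   → E = (2, 2)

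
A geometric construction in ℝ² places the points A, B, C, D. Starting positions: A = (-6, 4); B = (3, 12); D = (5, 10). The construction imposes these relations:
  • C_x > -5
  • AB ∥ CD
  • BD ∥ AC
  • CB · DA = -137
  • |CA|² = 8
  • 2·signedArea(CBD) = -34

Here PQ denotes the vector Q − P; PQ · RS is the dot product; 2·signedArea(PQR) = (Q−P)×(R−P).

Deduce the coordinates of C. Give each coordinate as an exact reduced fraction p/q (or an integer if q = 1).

1. C_x = -4  [AB ∥ CD ∩ BD ∥ AC]
2. C_y = 2  [AB ∥ CD ∩ BD ∥ AC]
   → C = (-4, 2)

C = (-4, 2)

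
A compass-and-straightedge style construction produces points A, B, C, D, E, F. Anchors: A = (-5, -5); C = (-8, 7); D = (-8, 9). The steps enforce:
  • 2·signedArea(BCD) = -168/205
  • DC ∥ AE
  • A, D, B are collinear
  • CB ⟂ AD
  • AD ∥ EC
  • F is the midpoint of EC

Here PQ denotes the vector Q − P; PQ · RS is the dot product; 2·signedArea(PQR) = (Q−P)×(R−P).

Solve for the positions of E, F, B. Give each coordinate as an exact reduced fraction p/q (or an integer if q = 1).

1. E_x = -5  [AD ∥ EC ∩ DC ∥ AE]
2. E_y = -7  [AD ∥ EC ∩ DC ∥ AE]
   → E = (-5, -7)
3. F_x = -13/2  [F is the midpoint of EC]
4. F_y = 0  [F is the midpoint of EC]
   → F = (-13/2, 0)
5. B_x = -1556/205  [A, D, B are collinear ∩ CB ⟂ AD]
6. B_y = 1453/205  [A, D, B are collinear ∩ CB ⟂ AD]
   → B = (-1556/205, 1453/205)

B = (-1556/205, 1453/205)
E = (-5, -7)
F = (-13/2, 0)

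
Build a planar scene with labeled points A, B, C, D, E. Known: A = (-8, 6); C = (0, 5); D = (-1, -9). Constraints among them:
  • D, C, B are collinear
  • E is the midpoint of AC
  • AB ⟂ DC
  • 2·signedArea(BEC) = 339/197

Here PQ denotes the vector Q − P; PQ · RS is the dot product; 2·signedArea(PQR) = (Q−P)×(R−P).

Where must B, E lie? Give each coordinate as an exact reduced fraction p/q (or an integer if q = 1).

B = (6/197, 1069/197)
E = (-4, 11/2)

1. B_x = 6/197  [D, C, B are collinear ∩ AB ⟂ DC]
2. B_y = 1069/197  [D, C, B are collinear ∩ AB ⟂ DC]
   → B = (6/197, 1069/197)
3. E_x = -4  [E is the midpoint of AC]
4. E_y = 11/2  [E is the midpoint of AC]
   → E = (-4, 11/2)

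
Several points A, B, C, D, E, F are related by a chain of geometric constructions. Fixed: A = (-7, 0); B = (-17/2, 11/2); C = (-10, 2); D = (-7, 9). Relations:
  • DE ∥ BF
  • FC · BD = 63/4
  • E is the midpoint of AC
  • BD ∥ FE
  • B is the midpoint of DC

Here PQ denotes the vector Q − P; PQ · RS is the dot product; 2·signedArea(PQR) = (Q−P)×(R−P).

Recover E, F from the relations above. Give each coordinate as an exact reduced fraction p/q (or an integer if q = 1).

E = (-17/2, 1)
F = (-10, -5/2)

1. E_x = -17/2  [E is the midpoint of AC]
2. E_y = 1  [E is the midpoint of AC]
   → E = (-17/2, 1)
3. F_x = -10  [BD ∥ FE ∩ DE ∥ BF]
4. F_y = -5/2  [BD ∥ FE ∩ DE ∥ BF]
   → F = (-10, -5/2)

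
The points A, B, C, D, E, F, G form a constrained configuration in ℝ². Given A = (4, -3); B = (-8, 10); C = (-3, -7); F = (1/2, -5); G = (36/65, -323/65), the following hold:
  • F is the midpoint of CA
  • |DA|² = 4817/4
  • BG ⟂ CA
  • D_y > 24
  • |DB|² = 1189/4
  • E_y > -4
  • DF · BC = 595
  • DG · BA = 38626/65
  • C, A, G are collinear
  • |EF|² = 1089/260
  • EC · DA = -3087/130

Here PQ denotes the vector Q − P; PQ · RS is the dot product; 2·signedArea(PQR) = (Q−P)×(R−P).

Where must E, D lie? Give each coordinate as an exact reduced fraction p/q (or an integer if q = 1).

1. D_x = -33/2  [DG · BA = 38626/65 ∩ DF · BC = 595]
2. D_y = 25  [DG · BA = 38626/65 ∩ DF · BC = 595]
   → D = (-33/2, 25)
3. E_x = 148/65  [line -41/2·x + 28·y + 10286/65 = 0 ∩ |EF|² = 1089/260]
4. E_y = -259/65  [line -41/2·x + 28·y + 10286/65 = 0 ∩ |EF|² = 1089/260]
   → E = (148/65, -259/65)

D = (-33/2, 25)
E = (148/65, -259/65)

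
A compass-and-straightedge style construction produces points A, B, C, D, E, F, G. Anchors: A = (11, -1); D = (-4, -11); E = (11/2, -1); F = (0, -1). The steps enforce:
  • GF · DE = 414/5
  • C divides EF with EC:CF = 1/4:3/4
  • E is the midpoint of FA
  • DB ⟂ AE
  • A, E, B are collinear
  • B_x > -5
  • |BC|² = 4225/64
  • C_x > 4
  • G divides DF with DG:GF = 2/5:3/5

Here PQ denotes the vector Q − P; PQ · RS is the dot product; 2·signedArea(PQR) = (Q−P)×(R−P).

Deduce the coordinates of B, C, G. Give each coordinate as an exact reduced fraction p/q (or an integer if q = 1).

1. B_x = -4  [A, E, B are collinear ∩ DB ⟂ AE]
2. B_y = -1  [A, E, B are collinear ∩ DB ⟂ AE]
   → B = (-4, -1)
3. C_x = 33/8  [C divides EF with EC:CF = 1/4:3/4]
4. C_y = -1  [C divides EF with EC:CF = 1/4:3/4]
   → C = (33/8, -1)
5. G_x = -12/5  [G divides DF with DG:GF = 2/5:3/5]
6. G_y = -7  [G divides DF with DG:GF = 2/5:3/5]
   → G = (-12/5, -7)

B = (-4, -1)
C = (33/8, -1)
G = (-12/5, -7)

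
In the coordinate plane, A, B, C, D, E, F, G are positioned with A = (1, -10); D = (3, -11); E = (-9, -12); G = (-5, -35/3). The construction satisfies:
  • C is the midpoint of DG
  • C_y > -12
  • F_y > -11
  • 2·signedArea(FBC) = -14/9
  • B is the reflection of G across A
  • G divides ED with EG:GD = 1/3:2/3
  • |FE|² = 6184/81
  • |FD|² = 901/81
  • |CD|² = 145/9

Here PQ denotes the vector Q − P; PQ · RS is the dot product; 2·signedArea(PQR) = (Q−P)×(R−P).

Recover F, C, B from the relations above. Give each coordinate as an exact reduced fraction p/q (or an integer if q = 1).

B = (7, -25/3)
C = (-1, -34/3)
F = (-1/3, -98/9)

1. C_x = -1  [C is the midpoint of DG]
2. C_y = -34/3  [C is the midpoint of DG]
   → C = (-1, -34/3)
3. B_x = 7  [B is the reflection of G across A]
4. B_y = -25/3  [B is the reflection of G across A]
   → B = (7, -25/3)
5. F_x = -1/3  [line 3·x + -8·y + -775/9 = 0 ∩ |FE|² = 6184/81]
6. F_y = -98/9  [line 3·x + -8·y + -775/9 = 0 ∩ |FE|² = 6184/81]
   → F = (-1/3, -98/9)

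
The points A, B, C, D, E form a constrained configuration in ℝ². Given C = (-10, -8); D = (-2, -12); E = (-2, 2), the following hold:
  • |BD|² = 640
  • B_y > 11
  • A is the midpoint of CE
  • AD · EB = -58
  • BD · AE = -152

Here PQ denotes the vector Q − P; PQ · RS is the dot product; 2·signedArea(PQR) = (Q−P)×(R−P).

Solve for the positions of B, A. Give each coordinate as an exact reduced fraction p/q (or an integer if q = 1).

1. A_x = -6  [A is the midpoint of CE]
2. A_y = -3  [A is the midpoint of CE]
   → A = (-6, -3)
3. B_x = 6  [BD · AE = -152 ∩ AD · EB = -58]
4. B_y = 12  [BD · AE = -152 ∩ AD · EB = -58]
   → B = (6, 12)

A = (-6, -3)
B = (6, 12)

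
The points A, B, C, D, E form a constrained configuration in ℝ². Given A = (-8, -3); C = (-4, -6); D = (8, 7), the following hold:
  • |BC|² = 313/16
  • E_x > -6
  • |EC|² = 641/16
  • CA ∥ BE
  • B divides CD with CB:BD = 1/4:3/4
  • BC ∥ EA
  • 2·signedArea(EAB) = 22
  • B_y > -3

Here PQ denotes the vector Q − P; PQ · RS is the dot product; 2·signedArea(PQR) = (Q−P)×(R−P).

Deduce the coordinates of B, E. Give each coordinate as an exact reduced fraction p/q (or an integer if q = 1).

B = (-1, -11/4)
E = (-5, 1/4)

1. B_x = -1  [B divides CD with CB:BD = 1/4:3/4]
2. B_y = -11/4  [B divides CD with CB:BD = 1/4:3/4]
   → B = (-1, -11/4)
3. E_x = -5  [BC ∥ EA ∩ CA ∥ BE]
4. E_y = 1/4  [BC ∥ EA ∩ CA ∥ BE]
   → E = (-5, 1/4)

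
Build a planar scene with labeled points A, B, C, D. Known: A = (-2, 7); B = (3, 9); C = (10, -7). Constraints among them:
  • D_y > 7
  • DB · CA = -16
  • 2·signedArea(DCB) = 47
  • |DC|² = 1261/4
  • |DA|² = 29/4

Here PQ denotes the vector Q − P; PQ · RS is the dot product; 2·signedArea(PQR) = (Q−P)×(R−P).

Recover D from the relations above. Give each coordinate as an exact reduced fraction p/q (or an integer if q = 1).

1. D_x = 1/2  [2·signedArea(DCB) = 47 ∩ DB · CA = -16]
2. D_y = 8  [2·signedArea(DCB) = 47 ∩ DB · CA = -16]
   → D = (1/2, 8)

D = (1/2, 8)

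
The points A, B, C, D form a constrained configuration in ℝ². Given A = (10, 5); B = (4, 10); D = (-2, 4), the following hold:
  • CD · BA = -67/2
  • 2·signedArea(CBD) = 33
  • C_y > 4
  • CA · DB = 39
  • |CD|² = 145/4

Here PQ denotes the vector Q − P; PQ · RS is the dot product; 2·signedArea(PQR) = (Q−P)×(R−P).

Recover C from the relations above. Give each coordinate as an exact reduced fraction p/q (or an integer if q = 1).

C = (4, 9/2)

1. C_x = 4  [CD · BA = -67/2 ∩ CA · DB = 39]
2. C_y = 9/2  [CD · BA = -67/2 ∩ CA · DB = 39]
   → C = (4, 9/2)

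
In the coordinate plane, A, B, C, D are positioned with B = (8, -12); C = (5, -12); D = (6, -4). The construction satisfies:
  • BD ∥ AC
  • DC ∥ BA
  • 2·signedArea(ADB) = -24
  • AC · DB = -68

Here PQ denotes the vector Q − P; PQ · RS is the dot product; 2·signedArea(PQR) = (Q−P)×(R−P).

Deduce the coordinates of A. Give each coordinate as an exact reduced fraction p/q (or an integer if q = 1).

1. A_x = 7  [BD ∥ AC ∩ DC ∥ BA]
2. A_y = -20  [BD ∥ AC ∩ DC ∥ BA]
   → A = (7, -20)

A = (7, -20)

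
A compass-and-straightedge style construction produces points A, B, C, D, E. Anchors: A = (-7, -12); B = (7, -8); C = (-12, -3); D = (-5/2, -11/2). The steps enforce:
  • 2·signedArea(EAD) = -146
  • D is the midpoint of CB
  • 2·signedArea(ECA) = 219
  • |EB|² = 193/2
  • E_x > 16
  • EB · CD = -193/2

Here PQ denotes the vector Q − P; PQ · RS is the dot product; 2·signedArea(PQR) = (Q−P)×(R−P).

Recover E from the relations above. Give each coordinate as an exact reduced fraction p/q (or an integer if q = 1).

E = (33/2, -21/2)

1. E_x = 33/2  [2·signedArea(EAD) = -146 ∩ 2·signedArea(ECA) = 219]
2. E_y = -21/2  [2·signedArea(EAD) = -146 ∩ 2·signedArea(ECA) = 219]
   → E = (33/2, -21/2)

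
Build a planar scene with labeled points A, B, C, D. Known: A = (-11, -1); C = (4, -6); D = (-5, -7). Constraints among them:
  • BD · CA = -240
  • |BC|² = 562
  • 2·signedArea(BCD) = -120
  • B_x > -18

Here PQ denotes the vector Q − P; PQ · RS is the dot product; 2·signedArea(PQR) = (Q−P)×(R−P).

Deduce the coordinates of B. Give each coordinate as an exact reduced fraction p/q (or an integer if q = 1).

1. B_x = -17  [BD · CA = -240 ∩ 2·signedArea(BCD) = -120]
2. B_y = 5  [BD · CA = -240 ∩ 2·signedArea(BCD) = -120]
   → B = (-17, 5)

B = (-17, 5)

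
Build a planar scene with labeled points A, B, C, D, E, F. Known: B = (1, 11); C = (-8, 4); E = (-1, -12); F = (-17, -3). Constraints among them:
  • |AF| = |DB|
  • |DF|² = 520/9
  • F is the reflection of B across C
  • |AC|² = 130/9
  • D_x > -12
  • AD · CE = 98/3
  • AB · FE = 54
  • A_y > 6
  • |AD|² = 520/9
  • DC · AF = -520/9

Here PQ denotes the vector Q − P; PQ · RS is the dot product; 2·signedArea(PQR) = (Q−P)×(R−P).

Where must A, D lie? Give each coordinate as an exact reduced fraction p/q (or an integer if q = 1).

A = (-5, 19/3)
D = (-11, 5/3)

1. A_x = -5  [line -16·x + 9·y + -137 = 0 ∩ |AC|² = 130/9]
2. A_y = 19/3  [line -16·x + 9·y + -137 = 0 ∩ |AC|² = 130/9]
   → A = (-5, 19/3)
3. D_x = -11  [DC · AF = -520/9 ∩ AD · CE = 98/3]
4. D_y = 5/3  [DC · AF = -520/9 ∩ AD · CE = 98/3]
   → D = (-11, 5/3)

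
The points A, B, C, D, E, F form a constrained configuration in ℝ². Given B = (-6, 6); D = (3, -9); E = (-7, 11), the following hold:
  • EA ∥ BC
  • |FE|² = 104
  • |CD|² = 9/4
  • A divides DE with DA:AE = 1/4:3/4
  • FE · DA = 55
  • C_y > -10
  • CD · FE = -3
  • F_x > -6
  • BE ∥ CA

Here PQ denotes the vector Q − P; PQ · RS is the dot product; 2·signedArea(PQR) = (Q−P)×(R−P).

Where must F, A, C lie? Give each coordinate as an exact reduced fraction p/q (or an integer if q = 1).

A = (1/2, -4)
C = (3/2, -9)
F = (-5, 1)

1. A_x = 1/2  [A divides DE with DA:AE = 1/4:3/4]
2. A_y = -4  [A divides DE with DA:AE = 1/4:3/4]
   → A = (1/2, -4)
3. C_x = 3/2  [BE ∥ CA ∩ EA ∥ BC]
4. C_y = -9  [BE ∥ CA ∩ EA ∥ BC]
   → C = (3/2, -9)
5. F_x = -5  [FE · DA = 55 ∩ CD · FE = -3]
6. F_y = 1  [FE · DA = 55 ∩ CD · FE = -3]
   → F = (-5, 1)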